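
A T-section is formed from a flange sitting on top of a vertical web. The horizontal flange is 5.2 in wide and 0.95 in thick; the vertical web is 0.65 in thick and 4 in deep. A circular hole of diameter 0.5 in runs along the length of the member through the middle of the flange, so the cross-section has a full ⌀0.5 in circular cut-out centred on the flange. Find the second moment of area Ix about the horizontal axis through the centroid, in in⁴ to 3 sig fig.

Ix ≈ 14.1 in⁴

Break the section into simple shapes (no overlaps), measuring from the bottom-left corner of the bounding box.
Flange: 5.2 × 0.95, A = 4.94 in², y = 4.475 in, Ī = 0.37153 in⁴.
Web: 0.65 × 4, A = 2.6 in², y = 2 in, Ī = 3.4667 in⁴.
Hole (subtracted): ⌀0.5, A = 0.19635 in², y = 4.475 in, Ī = 0.003068 in⁴.
Centroid: ȳ = ΣA·y / ΣA = 3.5987 in.
Transfer each piece to the horizontal axis through the centroid using Ī + A·d² with d = y − 3.5987:
  flange: d = 0.87627 in → contributes +4.1647 in⁴
  web: d = -1.5987 in → contributes +10.112 in⁴
  hole: d = 0.87627 in → contributes −0.15383 in⁴
Total I = 14.123 in⁴.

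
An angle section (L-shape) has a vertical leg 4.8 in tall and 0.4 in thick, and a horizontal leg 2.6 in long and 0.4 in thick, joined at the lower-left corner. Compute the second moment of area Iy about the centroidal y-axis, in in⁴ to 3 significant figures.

Break the section into simple shapes (no overlaps), measuring from the bottom-left corner of the bounding box.
Vertical leg: 0.4 × 4.8, A = 1.92 in², x = 0.2 in, Ī = 0.0256 in⁴.
Horizontal leg (remainder): 2.2 × 0.4, A = 0.88 in², x = 1.5 in, Ī = 0.35493 in⁴.
Centroid: x̄ = ΣA·x / ΣA = 0.60857 in.
Transfer each piece to the centroidal y-axis using Ī + A·d² with d = x − 0.60857:
  vertical leg: d = -0.40857 in → contributes +0.34611 in⁴
  horizontal leg (remainder): d = 0.89143 in → contributes +1.0542 in⁴
Total I = 1.4003 in⁴.

Iy ≈ 1.40 in⁴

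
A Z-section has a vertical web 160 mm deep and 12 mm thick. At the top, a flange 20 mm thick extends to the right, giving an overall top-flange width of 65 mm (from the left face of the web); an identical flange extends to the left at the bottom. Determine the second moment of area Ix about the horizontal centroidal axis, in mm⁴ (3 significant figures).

Decompose the section into non-overlapping parts with the origin at the bottom-left of its bounding rectangle.
Web: 12 × 160, A = 1 920 mm², y = 80 mm, Ī = 4 096 000 mm⁴.
Top flange (beyond web): 53 × 20, A = 1 060 mm², y = 150 mm, Ī = 35 333 mm⁴.
Bottom flange (beyond web): 53 × 20, A = 1 060 mm², y = 10 mm, Ī = 35 333 mm⁴.
Centroid: ȳ = ΣA·y / ΣA = 80 mm.
Transfer each piece to the horizontal centroidal axis using Ī + A·d² with d = y − 80:
  web: d = 0 mm → contributes +4 096 000 mm⁴
  top flange (beyond web): d = 70 mm → contributes +5 229 333 mm⁴
  bottom flange (beyond web): d = -70 mm → contributes +5 229 333 mm⁴
Total I = 14 554 667 mm⁴.

Ix ≈ 1.46 × 10⁷ mm⁴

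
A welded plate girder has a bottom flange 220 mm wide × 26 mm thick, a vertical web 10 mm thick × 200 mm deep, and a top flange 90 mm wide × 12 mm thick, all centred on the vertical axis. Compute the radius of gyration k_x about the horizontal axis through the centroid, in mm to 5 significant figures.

k_x ≈ 82.592 mm

Decompose the section into non-overlapping parts with the origin at the bottom-left of its bounding rectangle.
Bottom plate: 220 × 26, A = 5 720 mm², y = 13 mm, Ī = 322226.7 mm⁴.
Web plate: 10 × 200, A = 2 000 mm², y = 126 mm, Ī = 6 666 667 mm⁴.
Top plate: 90 × 12, A = 1 080 mm², y = 232 mm, Ī = 12 960 mm⁴.
Centroid: ȳ = ΣA·y / ΣA = 65.55909 mm.
Transfer each piece to the horizontal axis through the centroid using Ī + A·d² with d = y − 65.55909:
  bottom plate: d = -52.55909 mm → contributes +16 123 487 mm⁴
  web plate: d = 60.44091 mm → contributes +13 972 874 mm⁴
  top plate: d = 166.4409 mm → contributes +29 931 742 mm⁴
Total I = 60 028 103 mm⁴.
Radius of gyration: k = √(I/A) = √(60 028 103 / 8 800) = 82.59162 mm.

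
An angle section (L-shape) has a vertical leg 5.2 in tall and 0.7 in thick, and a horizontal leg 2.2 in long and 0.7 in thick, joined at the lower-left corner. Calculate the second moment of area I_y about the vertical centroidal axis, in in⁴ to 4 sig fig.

Break the section into simple shapes (no overlaps), measuring from the bottom-left corner of the bounding box.
Vertical leg: 0.7 × 5.2, A = 3.64 in², x = 0.35 in, Ī = 0.148633 in⁴.
Horizontal leg (remainder): 1.5 × 0.7, A = 1.05 in², x = 1.45 in, Ī = 0.196875 in⁴.
Centroid: x̄ = ΣA·x / ΣA = 0.596269 in.
Transfer each piece to the vertical centroidal axis using Ī + A·d² with d = x − 0.596269:
  vertical leg: d = -0.246269 in → contributes +0.369393 in⁴
  horizontal leg (remainder): d = 0.853731 in → contributes +0.962175 in⁴
Total I = 1.33157 in⁴.

I_y ≈ 1.332 in⁴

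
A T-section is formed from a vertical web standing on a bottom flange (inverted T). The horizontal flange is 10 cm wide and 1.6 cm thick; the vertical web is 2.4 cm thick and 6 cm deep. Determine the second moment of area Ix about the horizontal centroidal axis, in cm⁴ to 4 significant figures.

Split into non-overlapping primitives; take the origin at the lower-left of the bounding box.
Flange: 10 × 1.6, A = 16 cm², y = 0.8 cm, Ī = 3.41333 cm⁴.
Web: 2.4 × 6, A = 14.4 cm², y = 4.6 cm, Ī = 43.2 cm⁴.
Centroid: ȳ = ΣA·y / ΣA = 2.6 cm.
Transfer each piece to the horizontal centroidal axis using Ī + A·d² with d = y − 2.6:
  flange: d = -1.8 cm → contributes +55.2533 cm⁴
  web: d = 2 cm → contributes +100.8 cm⁴
Total I = 156.053 cm⁴.

Ix ≈ 156.1 cm⁴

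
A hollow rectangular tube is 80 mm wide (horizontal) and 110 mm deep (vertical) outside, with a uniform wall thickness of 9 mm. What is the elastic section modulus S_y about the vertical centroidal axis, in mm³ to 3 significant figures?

Treat the section as a set of non-overlapping primitives; coordinates are from the bounding-box lower-left.
Outer rectangle: 80 × 110, A = 8 800 mm², x = 40 mm, Ī = 4 693 333 mm⁴.
Inner void (subtracted): 62 × 92, A = 5 704 mm², x = 40 mm, Ī = 1 827 181 mm⁴.
By symmetry the centroid is at mid-width, x̄ = 40 mm.
All pieces are centred on the vertical centroidal axis, so I = ΣĪ (holes subtracted) = 2 866 152 mm⁴.
Extreme fibre distance c = 40 mm; S = I/c = 71 654 mm³.

S_y ≈ 7.17 × 10⁴ mm³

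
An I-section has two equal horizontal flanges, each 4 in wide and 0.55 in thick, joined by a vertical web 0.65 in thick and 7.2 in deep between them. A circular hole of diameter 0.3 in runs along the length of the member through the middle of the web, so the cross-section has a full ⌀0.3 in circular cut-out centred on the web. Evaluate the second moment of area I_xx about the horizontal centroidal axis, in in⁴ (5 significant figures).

I_xx ≈ 86.397 in⁴

Treat the section as a set of non-overlapping primitives; coordinates are from the bounding-box lower-left.
Bottom flange: 4 × 0.55, A = 2.2 in², y = 0.275 in, Ī = 0.05545833 in⁴.
Web: 0.65 × 7.2, A = 4.68 in², y = 4.15 in, Ī = 20.2176 in⁴.
Top flange: 4 × 0.55, A = 2.2 in², y = 8.025 in, Ī = 0.05545833 in⁴.
Hole (subtracted): ⌀0.3, A = 0.07068583 in², y = 4.15 in, Ī = 0.0003976078 in⁴.
By symmetry the centroid is at mid-height, ȳ = 4.15 in.
Transfer each piece to the horizontal centroidal axis using Ī + A·d² with d = y − 4.15:
  bottom flange: d = -3.875 in → contributes +33.08983 in⁴
  web: d = 0 in → contributes +20.2176 in⁴
  top flange: d = 3.875 in → contributes +33.08983 in⁴
  hole: d = 0 in → contributes −0.0003976078 in⁴
Total I = 86.39687 in⁴.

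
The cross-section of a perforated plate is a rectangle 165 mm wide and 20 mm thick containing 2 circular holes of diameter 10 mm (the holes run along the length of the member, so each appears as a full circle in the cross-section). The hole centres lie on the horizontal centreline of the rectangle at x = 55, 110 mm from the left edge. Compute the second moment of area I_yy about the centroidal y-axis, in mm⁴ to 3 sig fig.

I_yy ≈ 7.37 × 10⁶ mm⁴

Treat the section as a set of non-overlapping primitives; coordinates are from the bounding-box lower-left.
Plate: 165 × 20, A = 3 300 mm², x = 82.5 mm, Ī = 7 486 875 mm⁴.
Hole 1 (subtracted): ⌀10, A = 78.54 mm², x = 55 mm, Ī = 490.87 mm⁴.
Hole 2 (subtracted): ⌀10, A = 78.54 mm², x = 110 mm, Ī = 490.87 mm⁴.
By symmetry the centroid is at mid-width, x̄ = 82.5 mm.
Transfer each piece to the centroidal y-axis using Ī + A·d² with d = x − 82.5:
  plate: d = 0 mm → contributes +7 486 875 mm⁴
  hole 1: d = -27.5 mm → contributes −59 887 mm⁴
  hole 2: d = 27.5 mm → contributes −59 887 mm⁴
Total I = 7 367 102 mm⁴.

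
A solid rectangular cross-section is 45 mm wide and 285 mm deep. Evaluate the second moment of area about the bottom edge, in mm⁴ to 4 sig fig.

I_base ≈ 3.472 × 10⁸ mm⁴

The section: 45 × 285, A = 12 825 mm², y = 142.5 mm, Ī = 86 809 219 mm⁴.
Transfer it to the bottom edge using Ī + A·d² with d = y − 0:
  the section: d = 142.5 mm → contributes +347 236 875 mm⁴
Total I = 347 236 875 mm⁴.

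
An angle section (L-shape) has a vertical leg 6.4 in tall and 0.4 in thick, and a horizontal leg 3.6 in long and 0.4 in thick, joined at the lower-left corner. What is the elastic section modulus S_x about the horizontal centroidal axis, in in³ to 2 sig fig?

Split into non-overlapping primitives; take the origin at the lower-left of the bounding box.
Vertical leg: 0.4 × 6.4, A = 2.56 in², y = 3.2 in, Ī = 8.738 in⁴.
Horizontal leg (remainder): 3.2 × 0.4, A = 1.28 in², y = 0.2 in, Ī = 0.01707 in⁴.
Centroid: ȳ = ΣA·y / ΣA = 2.2 in.
Transfer each piece to the horizontal centroidal axis using Ī + A·d² with d = y − 2.2:
  vertical leg: d = 1 in → contributes +11.3 in⁴
  horizontal leg (remainder): d = -2 in → contributes +5.137 in⁴
Total I = 16.44 in⁴.
Extreme fibre distance c = 4.2 in; S = I/c = 3.913 in³.

S_x ≈ 3.9 in³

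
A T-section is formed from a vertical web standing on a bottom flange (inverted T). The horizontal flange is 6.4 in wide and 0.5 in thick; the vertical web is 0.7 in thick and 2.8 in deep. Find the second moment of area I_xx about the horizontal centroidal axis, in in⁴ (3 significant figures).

Treat the section as a set of non-overlapping primitives; coordinates are from the bounding-box lower-left.
Flange: 6.4 × 0.5, A = 3.2 in², y = 0.25 in, Ī = 0.066667 in⁴.
Web: 0.7 × 2.8, A = 1.96 in², y = 1.9 in, Ī = 1.2805 in⁴.
Centroid: ȳ = ΣA·y / ΣA = 0.87674 in.
Transfer each piece to the horizontal centroidal axis using Ī + A·d² with d = y − 0.87674:
  flange: d = -0.62674 in → contributes +1.3237 in⁴
  web: d = 1.0233 in → contributes +3.3328 in⁴
Total I = 4.6564 in⁴.

I_xx ≈ 4.66 in⁴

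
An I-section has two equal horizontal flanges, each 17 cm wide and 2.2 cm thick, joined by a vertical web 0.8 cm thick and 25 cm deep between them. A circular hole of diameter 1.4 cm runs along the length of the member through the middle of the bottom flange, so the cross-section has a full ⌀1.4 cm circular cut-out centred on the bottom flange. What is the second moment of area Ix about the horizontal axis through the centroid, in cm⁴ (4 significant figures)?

Split into non-overlapping primitives; take the origin at the lower-left of the bounding box.
Bottom flange: 17 × 2.2, A = 37.4 cm², y = 1.1 cm, Ī = 15.0847 cm⁴.
Web: 0.8 × 25, A = 20 cm², y = 14.7 cm, Ī = 1041.67 cm⁴.
Top flange: 17 × 2.2, A = 37.4 cm², y = 28.3 cm, Ī = 15.0847 cm⁴.
Hole (subtracted): ⌀1.4, A = 1.53938 cm², y = 1.1 cm, Ī = 0.188574 cm⁴.
Centroid: ȳ = ΣA·y / ΣA = 14.9245 cm.
Transfer each piece to the horizontal axis through the centroid using Ī + A·d² with d = y − 14.9245:
  bottom flange: d = -13.8245 cm → contributes +7162.84 cm⁴
  web: d = -0.224485 cm → contributes +1042.67 cm⁴
  top flange: d = 13.3755 cm → contributes +6706.11 cm⁴
  hole: d = -13.8245 cm → contributes −294.389 cm⁴
Total I = 14617.2 cm⁴.

Ix ≈ 1.462 × 10⁴ cm⁴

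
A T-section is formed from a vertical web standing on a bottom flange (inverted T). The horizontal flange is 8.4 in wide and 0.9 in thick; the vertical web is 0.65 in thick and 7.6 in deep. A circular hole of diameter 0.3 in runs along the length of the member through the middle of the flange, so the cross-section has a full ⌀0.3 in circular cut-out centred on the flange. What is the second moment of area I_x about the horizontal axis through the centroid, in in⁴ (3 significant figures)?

I_x ≈ 78.1 in⁴

Treat the section as a set of non-overlapping primitives; coordinates are from the bounding-box lower-left.
Flange: 8.4 × 0.9, A = 7.56 in², y = 0.45 in, Ī = 0.5103 in⁴.
Web: 0.65 × 7.6, A = 4.94 in², y = 4.7 in, Ī = 23.778 in⁴.
Hole (subtracted): ⌀0.3, A = 0.070686 in², y = 0.45 in, Ī = 0.00039761 in⁴.
Centroid: ȳ = ΣA·y / ΣA = 2.1392 in.
Transfer each piece to the horizontal axis through the centroid using Ī + A·d² with d = y − 2.1392:
  flange: d = -1.6892 in → contributes +22.081 in⁴
  web: d = 2.5608 in → contributes +56.174 in⁴
  hole: d = -1.6892 in → contributes −0.20208 in⁴
Total I = 78.053 in⁴.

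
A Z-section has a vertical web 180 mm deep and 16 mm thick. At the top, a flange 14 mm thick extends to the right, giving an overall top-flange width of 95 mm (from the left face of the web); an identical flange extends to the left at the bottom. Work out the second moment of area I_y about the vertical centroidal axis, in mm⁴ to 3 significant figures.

Break the section into simple shapes (no overlaps), measuring from the bottom-left corner of the bounding box.
Web: 16 × 180, A = 2 880 mm², x = 87 mm, Ī = 61 440 mm⁴.
Top flange (beyond web): 79 × 14, A = 1 106 mm², x = 134.5 mm, Ī = 575 212 mm⁴.
Bottom flange (beyond web): 79 × 14, A = 1 106 mm², x = 39.5 mm, Ī = 575 212 mm⁴.
Centroid: x̄ = ΣA·x / ΣA = 87 mm.
Transfer each piece to the vertical centroidal axis using Ī + A·d² with d = x − 87:
  web: d = 0 mm → contributes +61 440 mm⁴
  top flange (beyond web): d = 47.5 mm → contributes +3 070 625 mm⁴
  bottom flange (beyond web): d = -47.5 mm → contributes +3 070 625 mm⁴
Total I = 6 202 689 mm⁴.

I_y ≈ 6.20 × 10⁶ mm⁴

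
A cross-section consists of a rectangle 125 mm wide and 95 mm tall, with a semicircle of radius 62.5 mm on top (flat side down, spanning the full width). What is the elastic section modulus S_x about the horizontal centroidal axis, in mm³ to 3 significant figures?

Treat the section as a set of non-overlapping primitives; coordinates are from the bounding-box lower-left.
Rectangular body: 125 × 95, A = 11 875 mm², y = 47.5 mm, Ī = 8 930 990 mm⁴.
Semicircular cap: semicircle r = 62.5, A = 6135.9 mm², y = 121.53 mm, Ī = 1 674 758 mm⁴.
Centroid: ȳ = ΣA·y / ΣA = 72.719 mm.
Transfer each piece to the horizontal centroidal axis using Ī + A·d² with d = y − 72.719:
  rectangular body: d = -25.219 mm → contributes +16 483 442 mm⁴
  semicircular cap: d = 48.807 mm → contributes +16 291 201 mm⁴
Total I = 32 774 643 mm⁴.
Extreme fibre distance c = 84.781 mm; S = I/c = 386 580 mm³.

S_x ≈ 3.87 × 10⁵ mm³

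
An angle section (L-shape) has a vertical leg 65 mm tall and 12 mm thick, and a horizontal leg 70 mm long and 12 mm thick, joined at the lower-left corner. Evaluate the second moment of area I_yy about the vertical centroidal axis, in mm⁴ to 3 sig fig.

Decompose the section into non-overlapping parts with the origin at the bottom-left of its bounding rectangle.
Vertical leg: 12 × 65, A = 780 mm², x = 6 mm, Ī = 9 360 mm⁴.
Horizontal leg (remainder): 58 × 12, A = 696 mm², x = 41 mm, Ī = 195 112 mm⁴.
Centroid: x̄ = ΣA·x / ΣA = 22.504 mm.
Transfer each piece to the vertical centroidal axis using Ī + A·d² with d = x − 22.504:
  vertical leg: d = -16.504 mm → contributes +221 820 mm⁴
  horizontal leg (remainder): d = 18.496 mm → contributes +433 213 mm⁴
Total I = 655 033 mm⁴.

I_yy ≈ 6.55 × 10⁵ mm⁴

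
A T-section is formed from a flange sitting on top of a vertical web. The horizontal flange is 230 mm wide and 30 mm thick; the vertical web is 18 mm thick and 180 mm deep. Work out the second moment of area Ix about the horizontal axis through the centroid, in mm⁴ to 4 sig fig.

Break the section into simple shapes (no overlaps), measuring from the bottom-left corner of the bounding box.
Flange: 230 × 30, A = 6 900 mm², y = 195 mm, Ī = 517 500 mm⁴.
Web: 18 × 180, A = 3 240 mm², y = 90 mm, Ī = 8 748 000 mm⁴.
Centroid: ȳ = ΣA·y / ΣA = 161.45 mm.
Transfer each piece to the horizontal axis through the centroid using Ī + A·d² with d = y − 161.45:
  flange: d = 33.5503 mm → contributes +8 284 294 mm⁴
  web: d = -71.4497 mm → contributes +25 288 395 mm⁴
Total I = 33 572 689 mm⁴.

Ix ≈ 3.357 × 10⁷ mm⁴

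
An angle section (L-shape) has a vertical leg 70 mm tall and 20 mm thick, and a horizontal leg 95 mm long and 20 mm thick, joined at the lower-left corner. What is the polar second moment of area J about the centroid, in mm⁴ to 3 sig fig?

Decompose the section into non-overlapping parts with the origin at the bottom-left of its bounding rectangle.
Vertical leg: 20 × 70, A = 1 400 mm², y = 35 mm, Ī = 571 667 mm⁴.
Horizontal leg (remainder): 75 × 20, A = 1 500 mm², y = 10 mm, Ī = 50 000 mm⁴.
Centroid: ȳ = ΣA·y / ΣA = 22.069 mm.
Transfer each piece to the centroidal x-axis using Ī + A·d² with d = y − 22.069:
  vertical leg: d = 12.931 mm → contributes +805 763 mm⁴
  horizontal leg (remainder): d = -12.069 mm → contributes +268 490 mm⁴
Total I = 1 074 253 mm⁴.
For the y-axis: x̄ = 34.569 mm.
Repeating about the centroidal y-axis gives I_y = 2 383 628 mm⁴.
Polar second moment: J = I_x + I_y = 3 457 881 mm⁴.

J ≈ 3.46 × 10⁶ mm⁴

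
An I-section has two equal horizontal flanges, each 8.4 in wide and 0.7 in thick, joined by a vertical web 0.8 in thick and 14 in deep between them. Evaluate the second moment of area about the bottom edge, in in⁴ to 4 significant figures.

Treat the section as a set of non-overlapping primitives; coordinates are from the bounding-box lower-left.
Bottom flange: 8.4 × 0.7, A = 5.88 in², y = 0.35 in, Ī = 0.2401 in⁴.
Web: 0.8 × 14, A = 11.2 in², y = 7.7 in, Ī = 182.933 in⁴.
Top flange: 8.4 × 0.7, A = 5.88 in², y = 15.05 in, Ī = 0.2401 in⁴.
Transfer each piece to a horizontal axis along the bottom face using Ī + A·d² with d = y − 0:
  bottom flange: d = 0.35 in → contributes +0.9604 in⁴
  web: d = 7.7 in → contributes +846.981 in⁴
  top flange: d = 15.05 in → contributes +1332.07 in⁴
Total I = 2180.02 in⁴.

I_base ≈ 2180 in⁴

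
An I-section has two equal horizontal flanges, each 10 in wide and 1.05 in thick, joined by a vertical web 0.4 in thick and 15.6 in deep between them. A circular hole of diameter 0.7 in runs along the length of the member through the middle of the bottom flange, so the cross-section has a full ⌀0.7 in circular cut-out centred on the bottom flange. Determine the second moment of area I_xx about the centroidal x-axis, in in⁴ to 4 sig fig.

Treat the section as a set of non-overlapping primitives; coordinates are from the bounding-box lower-left.
Bottom flange: 10 × 1.05, A = 10.5 in², y = 0.525 in, Ī = 0.964688 in⁴.
Web: 0.4 × 15.6, A = 6.24 in², y = 8.85 in, Ī = 126.547 in⁴.
Top flange: 10 × 1.05, A = 10.5 in², y = 17.175 in, Ī = 0.964688 in⁴.
Hole (subtracted): ⌀0.7, A = 0.384845 in², y = 0.525 in, Ī = 0.0117859 in⁴.
Centroid: ȳ = ΣA·y / ΣA = 8.9693 in.
Transfer each piece to the centroidal x-axis using Ī + A·d² with d = y − 8.9693:
  bottom flange: d = -8.4443 in → contributes +749.68 in⁴
  web: d = -0.119301 in → contributes +126.636 in⁴
  top flange: d = 8.2057 in → contributes +707.966 in⁴
  hole: d = -8.4443 in → contributes −27.4536 in⁴
Total I = 1556.83 in⁴.

I_xx ≈ 1557 in⁴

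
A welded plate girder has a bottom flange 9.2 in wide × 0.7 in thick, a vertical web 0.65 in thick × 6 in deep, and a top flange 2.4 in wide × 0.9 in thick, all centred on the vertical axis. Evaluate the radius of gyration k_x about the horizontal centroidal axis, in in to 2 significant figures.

k_x ≈ 2.7 in

Decompose the section into non-overlapping parts with the origin at the bottom-left of its bounding rectangle.
Bottom plate: 9.2 × 0.7, A = 6.44 in², y = 0.35 in, Ī = 0.263 in⁴.
Web plate: 0.65 × 6, A = 3.9 in², y = 3.7 in, Ī = 11.7 in⁴.
Top plate: 2.4 × 0.9, A = 2.16 in², y = 7.15 in, Ī = 0.1458 in⁴.
Centroid: ȳ = ΣA·y / ΣA = 2.57 in.
Transfer each piece to the horizontal centroidal axis using Ī + A·d² with d = y − 2.57:
  bottom plate: d = -2.22 in → contributes +32.01 in⁴
  web plate: d = 1.13 in → contributes +16.68 in⁴
  top plate: d = 4.58 in → contributes +45.45 in⁴
Total I = 94.14 in⁴.
Radius of gyration: k = √(I/A) = √(94.14 / 12.5) = 2.744 in.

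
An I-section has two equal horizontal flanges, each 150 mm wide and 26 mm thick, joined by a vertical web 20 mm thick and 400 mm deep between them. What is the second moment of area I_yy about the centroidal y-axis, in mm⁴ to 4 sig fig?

I_yy ≈ 1.489 × 10⁷ mm⁴

Decompose the section into non-overlapping parts with the origin at the bottom-left of its bounding rectangle.
Bottom flange: 150 × 26, A = 3 900 mm², x = 75 mm, Ī = 7 312 500 mm⁴.
Web: 20 × 400, A = 8 000 mm², x = 75 mm, Ī = 266 667 mm⁴.
Top flange: 150 × 26, A = 3 900 mm², x = 75 mm, Ī = 7 312 500 mm⁴.
By symmetry the centroid is at mid-width, x̄ = 75 mm.
All pieces are centred on the centroidal y-axis, so I = ΣĪ = 14 891 667 mm⁴.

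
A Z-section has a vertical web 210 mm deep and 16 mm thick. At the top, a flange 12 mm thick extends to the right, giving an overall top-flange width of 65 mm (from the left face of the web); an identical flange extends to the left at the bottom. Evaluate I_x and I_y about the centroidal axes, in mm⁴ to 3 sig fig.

I_x ≈ 2.39 × 10⁷ mm⁴, I_y ≈ 1.55 × 10⁶ mm⁴

Treat the section as a set of non-overlapping primitives; coordinates are from the bounding-box lower-left.
Web: 16 × 210, A = 3 360 mm², y = 105 mm, Ī = 12 348 000 mm⁴.
Top flange (beyond web): 49 × 12, A = 588 mm², y = 204 mm, Ī = 7 056 mm⁴.
Bottom flange (beyond web): 49 × 12, A = 588 mm², y = 6 mm, Ī = 7 056 mm⁴.
Centroid: ȳ = ΣA·y / ΣA = 105 mm.
Transfer each piece to the centroidal x-axis using Ī + A·d² with d = y − 105:
  web: d = 0 mm → contributes +12 348 000 mm⁴
  top flange (beyond web): d = 99 mm → contributes +5 770 044 mm⁴
  bottom flange (beyond web): d = -99 mm → contributes +5 770 044 mm⁴
Total I = 23 888 088 mm⁴.
For the y-axis: x̄ = 57 mm.
Repeating about the centroidal y-axis gives I_y = 1 549 128 mm⁴.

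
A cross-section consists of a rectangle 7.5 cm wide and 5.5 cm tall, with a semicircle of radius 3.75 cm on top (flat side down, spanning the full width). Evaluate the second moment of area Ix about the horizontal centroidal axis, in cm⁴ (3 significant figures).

Ix ≈ 397 cm⁴

Break the section into simple shapes (no overlaps), measuring from the bottom-left corner of the bounding box.
Rectangular body: 7.5 × 5.5, A = 41.25 cm², y = 2.75 cm, Ī = 103.98 cm⁴.
Semicircular cap: semicircle r = 3.75, A = 22.089 cm², y = 7.0915 cm, Ī = 21.705 cm⁴.
Centroid: ȳ = ΣA·y / ΣA = 4.2641 cm.
Transfer each piece to the horizontal centroidal axis using Ī + A·d² with d = y − 4.2641:
  rectangular body: d = -1.5141 cm → contributes +198.55 cm⁴
  semicircular cap: d = 2.8275 cm → contributes +198.3 cm⁴
Total I = 396.85 cm⁴.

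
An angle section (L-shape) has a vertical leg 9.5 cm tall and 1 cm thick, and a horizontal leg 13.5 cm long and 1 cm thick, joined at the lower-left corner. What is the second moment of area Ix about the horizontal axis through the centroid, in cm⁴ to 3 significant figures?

Ix ≈ 170 cm⁴

Break the section into simple shapes (no overlaps), measuring from the bottom-left corner of the bounding box.
Vertical leg: 1 × 9.5, A = 9.5 cm², y = 4.75 cm, Ī = 71.448 cm⁴.
Horizontal leg (remainder): 12.5 × 1, A = 12.5 cm², y = 0.5 cm, Ī = 1.0417 cm⁴.
Centroid: ȳ = ΣA·y / ΣA = 2.3352 cm.
Transfer each piece to the horizontal axis through the centroid using Ī + A·d² with d = y − 2.3352:
  vertical leg: d = 2.4148 cm → contributes +126.84 cm⁴
  horizontal leg (remainder): d = -1.8352 cm → contributes +43.142 cm⁴
Total I = 169.99 cm⁴.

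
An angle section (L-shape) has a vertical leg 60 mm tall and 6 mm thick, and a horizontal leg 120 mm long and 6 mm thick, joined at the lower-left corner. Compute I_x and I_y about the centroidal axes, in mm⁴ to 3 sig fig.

I_x ≈ 2.82 × 10⁵ mm⁴, I_y ≈ 1.59 × 10⁶ mm⁴

Break the section into simple shapes (no overlaps), measuring from the bottom-left corner of the bounding box.
Vertical leg: 6 × 60, A = 360 mm², y = 30 mm, Ī = 108 000 mm⁴.
Horizontal leg (remainder): 114 × 6, A = 684 mm², y = 3 mm, Ī = 2 052 mm⁴.
Centroid: ȳ = ΣA·y / ΣA = 12.31 mm.
Transfer each piece to the centroidal x-axis using Ī + A·d² with d = y − 12.31:
  vertical leg: d = 17.69 mm → contributes +220 653 mm⁴
  horizontal leg (remainder): d = -9.3103 mm → contributes +61 343 mm⁴
Total I = 281 995 mm⁴.
For the y-axis: x̄ = 42.31 mm.
Repeating about the centroidal y-axis gives I_y = 1 590 955 mm⁴.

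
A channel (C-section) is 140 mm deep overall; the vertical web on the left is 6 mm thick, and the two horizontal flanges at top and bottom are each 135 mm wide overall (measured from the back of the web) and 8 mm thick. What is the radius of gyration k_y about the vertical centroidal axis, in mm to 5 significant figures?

Decompose the section into non-overlapping parts with the origin at the bottom-left of its bounding rectangle.
Web: 6 × 140, A = 840 mm², x = 3 mm, Ī = 2 520 mm⁴.
Top flange (beyond web): 129 × 8, A = 1 032 mm², x = 70.5 mm, Ī = 1 431 126 mm⁴.
Bottom flange (beyond web): 129 × 8, A = 1 032 mm², x = 70.5 mm, Ī = 1 431 126 mm⁴.
Centroid: x̄ = ΣA·x / ΣA = 50.97521 mm.
Transfer each piece to the vertical centroidal axis using Ī + A·d² with d = x − 50.97521:
  web: d = -47.97521 mm → contributes +1 935 881 mm⁴
  top flange (beyond web): d = 19.52479 mm → contributes +1 824 543 mm⁴
  bottom flange (beyond web): d = 19.52479 mm → contributes +1 824 543 mm⁴
Total I = 5 584 966 mm⁴.
Radius of gyration: k = √(I/A) = √(5 584 966 / 2 904) = 43.85428 mm.

k_y ≈ 43.854 mm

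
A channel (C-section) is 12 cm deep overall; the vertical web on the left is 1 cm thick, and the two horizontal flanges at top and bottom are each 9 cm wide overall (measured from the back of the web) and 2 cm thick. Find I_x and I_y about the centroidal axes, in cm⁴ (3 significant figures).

I_x ≈ 955 cm⁴, I_y ≈ 348 cm⁴

Break the section into simple shapes (no overlaps), measuring from the bottom-left corner of the bounding box.
Web: 1 × 12, A = 12 cm², y = 6 cm, Ī = 144 cm⁴.
Top flange (beyond web): 8 × 2, A = 16 cm², y = 11 cm, Ī = 5.3333 cm⁴.
Bottom flange (beyond web): 8 × 2, A = 16 cm², y = 1 cm, Ī = 5.3333 cm⁴.
By symmetry the centroid is at mid-height, ȳ = 6 cm.
Transfer each piece to the centroidal x-axis using Ī + A·d² with d = y − 6:
  web: d = 0 cm → contributes +144 cm⁴
  top flange (beyond web): d = 5 cm → contributes +405.33 cm⁴
  bottom flange (beyond web): d = -5 cm → contributes +405.33 cm⁴
Total I = 954.67 cm⁴.
For the y-axis: x̄ = 3.7727 cm.
Repeating about the centroidal y-axis gives I_y = 348.39 cm⁴.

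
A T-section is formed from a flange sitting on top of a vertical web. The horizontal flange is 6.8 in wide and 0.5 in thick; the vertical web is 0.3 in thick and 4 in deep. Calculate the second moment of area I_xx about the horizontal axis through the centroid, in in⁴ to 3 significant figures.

Decompose the section into non-overlapping parts with the origin at the bottom-left of its bounding rectangle.
Flange: 6.8 × 0.5, A = 3.4 in², y = 4.25 in, Ī = 0.070833 in⁴.
Web: 0.3 × 4, A = 1.2 in², y = 2 in, Ī = 1.6 in⁴.
Centroid: ȳ = ΣA·y / ΣA = 3.663 in.
Transfer each piece to the horizontal axis through the centroid using Ī + A·d² with d = y − 3.663:
  flange: d = 0.58696 in → contributes +1.2422 in⁴
  web: d = -1.663 in → contributes +4.9189 in⁴
Total I = 6.1611 in⁴.

I_xx ≈ 6.16 in⁴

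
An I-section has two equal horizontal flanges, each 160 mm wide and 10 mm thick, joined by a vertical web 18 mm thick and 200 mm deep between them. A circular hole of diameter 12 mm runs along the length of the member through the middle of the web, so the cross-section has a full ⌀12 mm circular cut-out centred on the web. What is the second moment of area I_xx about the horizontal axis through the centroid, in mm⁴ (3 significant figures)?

Split into non-overlapping primitives; take the origin at the lower-left of the bounding box.
Bottom flange: 160 × 10, A = 1 600 mm², y = 5 mm, Ī = 13 333 mm⁴.
Web: 18 × 200, A = 3 600 mm², y = 110 mm, Ī = 12 000 000 mm⁴.
Top flange: 160 × 10, A = 1 600 mm², y = 215 mm, Ī = 13 333 mm⁴.
Hole (subtracted): ⌀12, A = 113.1 mm², y = 110 mm, Ī = 1017.9 mm⁴.
By symmetry the centroid is at mid-height, ȳ = 110 mm.
Transfer each piece to the horizontal axis through the centroid using Ī + A·d² with d = y − 110:
  bottom flange: d = -105 mm → contributes +17 653 333 mm⁴
  web: d = 0 mm → contributes +12 000 000 mm⁴
  top flange: d = 105 mm → contributes +17 653 333 mm⁴
  hole: d = 0 mm → contributes −1017.9 mm⁴
Total I = 47 305 649 mm⁴.

I_xx ≈ 4.73 × 10⁷ mm⁴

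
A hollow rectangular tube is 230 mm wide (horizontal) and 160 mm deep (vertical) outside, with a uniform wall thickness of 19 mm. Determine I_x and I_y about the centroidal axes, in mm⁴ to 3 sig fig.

Decompose the section into non-overlapping parts with the origin at the bottom-left of its bounding rectangle.
Outer rectangle: 230 × 160, A = 36 800 mm², y = 80 mm, Ī = 78 506 667 mm⁴.
Inner void (subtracted): 192 × 122, A = 23 424 mm², y = 80 mm, Ī = 29 053 568 mm⁴.
By symmetry the centroid is at mid-height, ȳ = 80 mm.
All pieces are centred on the centroidal x-axis, so I = ΣĪ (holes subtracted) = 49 453 099 mm⁴.
Repeating about the centroidal y-axis gives I_y = 90 268 139 mm⁴.

I_x ≈ 4.95 × 10⁷ mm⁴, I_y ≈ 9.03 × 10⁷ mm⁴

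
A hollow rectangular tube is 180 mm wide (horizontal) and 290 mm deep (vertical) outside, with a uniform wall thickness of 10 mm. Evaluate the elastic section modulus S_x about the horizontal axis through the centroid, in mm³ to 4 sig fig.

S_x ≈ 7.131 × 10⁵ mm³

Decompose the section into non-overlapping parts with the origin at the bottom-left of its bounding rectangle.
Outer rectangle: 180 × 290, A = 52 200 mm², y = 145 mm, Ī = 365 835 000 mm⁴.
Inner void (subtracted): 160 × 270, A = 43 200 mm², y = 145 mm, Ī = 262 440 000 mm⁴.
By symmetry the centroid is at mid-height, ȳ = 145 mm.
All pieces are centred on the horizontal axis through the centroid, so I = ΣĪ (holes subtracted) = 103 395 000 mm⁴.
Extreme fibre distance c = 145 mm; S = I/c = 713 069 mm³.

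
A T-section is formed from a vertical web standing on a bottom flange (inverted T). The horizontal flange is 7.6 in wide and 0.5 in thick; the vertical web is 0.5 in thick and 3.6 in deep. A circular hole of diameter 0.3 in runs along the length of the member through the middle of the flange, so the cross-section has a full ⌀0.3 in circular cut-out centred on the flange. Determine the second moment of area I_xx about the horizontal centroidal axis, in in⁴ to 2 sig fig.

I_xx ≈ 7.1 in⁴

Decompose the section into non-overlapping parts with the origin at the bottom-left of its bounding rectangle.
Flange: 7.6 × 0.5, A = 3.8 in², y = 0.25 in, Ī = 0.07917 in⁴.
Web: 0.5 × 3.6, A = 1.8 in², y = 2.3 in, Ī = 1.944 in⁴.
Hole (subtracted): ⌀0.3, A = 0.07069 in², y = 0.25 in, Ī = 0.0003976 in⁴.
Centroid: ȳ = ΣA·y / ΣA = 0.9174 in.
Transfer each piece to the horizontal centroidal axis using Ī + A·d² with d = y − 0.9174:
  flange: d = -0.6674 in → contributes +1.772 in⁴
  web: d = 1.383 in → contributes +5.385 in⁴
  hole: d = -0.6674 in → contributes −0.03188 in⁴
Total I = 7.125 in⁴.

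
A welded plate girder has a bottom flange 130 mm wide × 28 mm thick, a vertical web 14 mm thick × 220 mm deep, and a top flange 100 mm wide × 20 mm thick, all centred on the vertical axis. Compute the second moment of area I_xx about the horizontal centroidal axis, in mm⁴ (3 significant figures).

Break the section into simple shapes (no overlaps), measuring from the bottom-left corner of the bounding box.
Bottom plate: 130 × 28, A = 3 640 mm², y = 14 mm, Ī = 237 813 mm⁴.
Web plate: 14 × 220, A = 3 080 mm², y = 138 mm, Ī = 12 422 667 mm⁴.
Top plate: 100 × 20, A = 2 000 mm², y = 258 mm, Ī = 66 667 mm⁴.
Centroid: ȳ = ΣA·y / ΣA = 113.76 mm.
Transfer each piece to the horizontal centroidal axis using Ī + A·d² with d = y − 113.76:
  bottom plate: d = -99.761 mm → contributes +36 464 369 mm⁴
  web plate: d = 24.239 mm → contributes +14 232 186 mm⁴
  top plate: d = 144.24 mm → contributes +41 676 175 mm⁴
Total I = 92 372 731 mm⁴.

I_xx ≈ 9.24 × 10⁷ mm⁴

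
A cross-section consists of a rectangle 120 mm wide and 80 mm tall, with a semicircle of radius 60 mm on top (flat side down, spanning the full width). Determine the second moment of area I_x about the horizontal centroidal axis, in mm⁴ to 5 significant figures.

Decompose the section into non-overlapping parts with the origin at the bottom-left of its bounding rectangle.
Rectangular body: 120 × 80, A = 9 600 mm², y = 40 mm, Ī = 5 120 000 mm⁴.
Semicircular cap: semicircle r = 60, A = 5654.867 mm², y = 105.4648 mm, Ī = 1 422 450 mm⁴.
Centroid: ȳ = ΣA·y / ΣA = 64.26732 mm.
Transfer each piece to the horizontal centroidal axis using Ī + A·d² with d = y − 64.26732:
  rectangular body: d = -24.26732 mm → contributes +10 773 465 mm⁴
  semicircular cap: d = 41.19747 mm → contributes +11 020 071 mm⁴
Total I = 21 793 536 mm⁴.

I_x ≈ 2.1794 × 10⁷ mm⁴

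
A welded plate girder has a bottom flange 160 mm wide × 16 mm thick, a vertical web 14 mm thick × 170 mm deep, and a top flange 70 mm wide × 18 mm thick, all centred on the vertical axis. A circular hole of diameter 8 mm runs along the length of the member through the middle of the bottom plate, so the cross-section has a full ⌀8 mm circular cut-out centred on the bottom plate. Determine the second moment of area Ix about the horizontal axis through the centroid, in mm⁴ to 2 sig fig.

Decompose the section into non-overlapping parts with the origin at the bottom-left of its bounding rectangle.
Bottom plate: 160 × 16, A = 2 560 mm², y = 8 mm, Ī = 54 613 mm⁴.
Web plate: 14 × 170, A = 2 380 mm², y = 101 mm, Ī = 5 731 833 mm⁴.
Top plate: 70 × 18, A = 1 260 mm², y = 195 mm, Ī = 34 020 mm⁴.
Hole (subtracted): ⌀8, A = 50.27 mm², y = 8 mm, Ī = 201.1 mm⁴.
Centroid: ȳ = ΣA·y / ΣA = 82.31 mm.
Transfer each piece to the horizontal axis through the centroid using Ī + A·d² with d = y − 82.31:
  bottom plate: d = -74.31 mm → contributes +14 189 216 mm⁴
  web plate: d = 18.69 mm → contributes +6 563 593 mm⁴
  top plate: d = 112.7 mm → contributes +16 036 042 mm⁴
  hole: d = -74.31 mm → contributes −277 733 mm⁴
Total I = 36 511 117 mm⁴.

Ix ≈ 3.7 × 10⁷ mm⁴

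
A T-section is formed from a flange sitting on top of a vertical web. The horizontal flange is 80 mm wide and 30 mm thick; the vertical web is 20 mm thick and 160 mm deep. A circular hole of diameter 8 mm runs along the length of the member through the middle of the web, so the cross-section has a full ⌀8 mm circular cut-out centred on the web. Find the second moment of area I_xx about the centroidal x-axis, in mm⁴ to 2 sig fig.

I_xx ≈ 1.9 × 10⁷ mm⁴

Decompose the section into non-overlapping parts with the origin at the bottom-left of its bounding rectangle.
Flange: 80 × 30, A = 2 400 mm², y = 175 mm, Ī = 180 000 mm⁴.
Web: 20 × 160, A = 3 200 mm², y = 80 mm, Ī = 6 826 667 mm⁴.
Hole (subtracted): ⌀8, A = 50.27 mm², y = 80 mm, Ī = 201.1 mm⁴.
Centroid: ȳ = ΣA·y / ΣA = 121.1 mm.
Transfer each piece to the centroidal x-axis using Ī + A·d² with d = y − 121.1:
  flange: d = 53.92 mm → contributes +7 156 891 mm⁴
  web: d = -41.08 mm → contributes +12 227 680 mm⁴
  hole: d = -41.08 mm → contributes −85 040 mm⁴
Total I = 19 299 531 mm⁴.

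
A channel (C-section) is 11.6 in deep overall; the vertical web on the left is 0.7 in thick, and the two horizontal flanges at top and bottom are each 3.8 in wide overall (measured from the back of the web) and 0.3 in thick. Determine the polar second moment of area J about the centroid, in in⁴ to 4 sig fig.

Decompose the section into non-overlapping parts with the origin at the bottom-left of its bounding rectangle.
Web: 0.7 × 11.6, A = 8.12 in², y = 5.8 in, Ī = 91.0523 in⁴.
Top flange (beyond web): 3.1 × 0.3, A = 0.93 in², y = 11.45 in, Ī = 0.006975 in⁴.
Bottom flange (beyond web): 3.1 × 0.3, A = 0.93 in², y = 0.15 in, Ī = 0.006975 in⁴.
By symmetry the centroid is at mid-height, ȳ = 5.8 in.
Transfer each piece to the centroidal x-axis using Ī + A·d² with d = y − 5.8:
  web: d = 0 in → contributes +91.0523 in⁴
  top flange (beyond web): d = 5.65 in → contributes +29.6949 in⁴
  bottom flange (beyond web): d = -5.65 in → contributes +29.6949 in⁴
Total I = 150.442 in⁴.
For the y-axis: x̄ = 0.704108 in.
Repeating about the centroidal y-axis gives I_y = 7.2843 in⁴.
Polar second moment: J = I_x + I_y = 157.726 in⁴.

J ≈ 157.7 in⁴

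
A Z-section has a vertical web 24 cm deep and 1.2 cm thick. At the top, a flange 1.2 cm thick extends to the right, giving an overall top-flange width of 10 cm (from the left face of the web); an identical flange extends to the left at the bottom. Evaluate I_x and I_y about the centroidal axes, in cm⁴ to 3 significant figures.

Treat the section as a set of non-overlapping primitives; coordinates are from the bounding-box lower-left.
Web: 1.2 × 24, A = 28.8 cm², y = 12 cm, Ī = 1382.4 cm⁴.
Top flange (beyond web): 8.8 × 1.2, A = 10.56 cm², y = 23.4 cm, Ī = 1.2672 cm⁴.
Bottom flange (beyond web): 8.8 × 1.2, A = 10.56 cm², y = 0.6 cm, Ī = 1.2672 cm⁴.
Centroid: ȳ = ΣA·y / ΣA = 12 cm.
Transfer each piece to the centroidal x-axis using Ī + A·d² with d = y − 12:
  web: d = 0 cm → contributes +1382.4 cm⁴
  top flange (beyond web): d = 11.4 cm → contributes +1373.6 cm⁴
  bottom flange (beyond web): d = -11.4 cm → contributes +1373.6 cm⁴
Total I = 4129.7 cm⁴.
For the y-axis: x̄ = 9.4 cm.
Repeating about the centroidal y-axis gives I_y = 667.75 cm⁴.

I_x ≈ 4130 cm⁴, I_y ≈ 668 cm⁴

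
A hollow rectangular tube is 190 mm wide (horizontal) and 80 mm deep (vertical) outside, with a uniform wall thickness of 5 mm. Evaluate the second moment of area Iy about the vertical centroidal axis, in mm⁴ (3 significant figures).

Break the section into simple shapes (no overlaps), measuring from the bottom-left corner of the bounding box.
Outer rectangle: 190 × 80, A = 15 200 mm², x = 95 mm, Ī = 45 726 667 mm⁴.
Inner void (subtracted): 180 × 70, A = 12 600 mm², x = 95 mm, Ī = 34 020 000 mm⁴.
By symmetry the centroid is at mid-width, x̄ = 95 mm.
All pieces are centred on the vertical centroidal axis, so I = ΣĪ (holes subtracted) = 11 706 667 mm⁴.

Iy ≈ 1.17 × 10⁷ mm⁴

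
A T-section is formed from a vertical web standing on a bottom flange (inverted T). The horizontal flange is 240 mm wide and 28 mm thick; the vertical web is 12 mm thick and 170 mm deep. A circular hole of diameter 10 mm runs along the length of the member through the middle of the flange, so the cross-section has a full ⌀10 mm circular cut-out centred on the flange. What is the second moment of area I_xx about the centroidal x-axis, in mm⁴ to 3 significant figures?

Split into non-overlapping primitives; take the origin at the lower-left of the bounding box.
Flange: 240 × 28, A = 6 720 mm², y = 14 mm, Ī = 439 040 mm⁴.
Web: 12 × 170, A = 2 040 mm², y = 113 mm, Ī = 4 913 000 mm⁴.
Hole (subtracted): ⌀10, A = 78.54 mm², y = 14 mm, Ī = 490.87 mm⁴.
Centroid: ȳ = ΣA·y / ΣA = 37.263 mm.
Transfer each piece to the centroidal x-axis using Ī + A·d² with d = y − 37.263:
  flange: d = -23.263 mm → contributes +4 075 798 mm⁴
  web: d = 75.737 mm → contributes +16 614 516 mm⁴
  hole: d = -23.263 mm → contributes −42 995 mm⁴
Total I = 20 647 319 mm⁴.

I_xx ≈ 2.06 × 10⁷ mm⁴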